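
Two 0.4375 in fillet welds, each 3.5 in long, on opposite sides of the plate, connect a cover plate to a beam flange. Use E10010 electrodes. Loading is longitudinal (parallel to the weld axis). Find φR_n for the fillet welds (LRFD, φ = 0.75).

E100XX → F_EXX = 100 ksi.
Effective throat t_e = 0.707 × 0.4375 = 0.3093 in.
Total length L = 7 in; A_we = 0.3093 × 7 = 2.165 in².
F_nw = 0.6 F_EXX = 0.6 × 100 = 60 ksi.
φR_n = 0.75 × 60 × 2.165 = 97.43 kips.

φR_n ≈ 97.4 kips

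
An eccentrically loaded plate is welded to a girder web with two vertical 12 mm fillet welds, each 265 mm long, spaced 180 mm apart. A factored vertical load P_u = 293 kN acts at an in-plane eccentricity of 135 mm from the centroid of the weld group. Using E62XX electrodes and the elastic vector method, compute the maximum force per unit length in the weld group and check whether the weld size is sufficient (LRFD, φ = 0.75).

f_max ≈ 1250 N/mm; adequate

E62XX → F_EXX = 620 MPa.
Total weld length L_w = 530 mm. Treat welds as unit-width lines.
Polar moment about centroid: J = 2[d³/12 + d(b/2)²] = 2[265³/12 + 265×90²] = 7395000 mm³.
Direct shear f_v = P/L_w = 293×10³ / 530 = 552.8 N/mm (vertical).
Torsion M = P·e = 293×10³ × 135 = 39555000 N·mm.
Critical point at (x, y) = (90, 132.5) from centroid. f_tx = M·y/J = 708.8 N/mm; f_ty = M·x/J = 481.4 N/mm.
Resultant f_max = √[f_tx² + (f_v + f_ty)²] = √[708.8² + (552.8 + 481.4)²] = 1254 N/mm.
Capacity per unit length: φr_n = 0.75 × 0.6 × 620 × (0.707 × 12) = 2367 N/mm.
1254 ≤ 2367 → adequate.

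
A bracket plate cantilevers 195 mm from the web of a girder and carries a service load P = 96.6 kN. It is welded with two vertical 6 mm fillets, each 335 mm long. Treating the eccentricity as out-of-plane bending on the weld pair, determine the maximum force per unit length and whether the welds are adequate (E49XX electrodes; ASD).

f_max ≈ 524 N/mm; adequate

E49XX → F_EXX = 490 MPa.
L_w = 2 × 335 = 670 mm; section modulus (unit throat) S = 2 × L²/6 = 37410 mm².
Direct shear f_v = P/L_w = 96.6×10³/670 = 144.2 N/mm.
Moment M = P × e = 96.6×10³ × 195 = 18837000 N·mm; bending f_b = M/S = 503.6 N/mm.
f_max = √(f_v² + f_b²) = √(144.2² + 503.6²) = 523.8 N/mm.
r_n/Ω = (1/2.0) × 0.6 × 490 × (0.707 × 6) = 623.6 N/mm → adequate.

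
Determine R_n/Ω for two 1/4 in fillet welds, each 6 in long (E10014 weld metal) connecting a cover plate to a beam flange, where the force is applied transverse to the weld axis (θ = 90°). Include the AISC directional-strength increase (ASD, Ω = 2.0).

E100XX → F_EXX = 100 ksi.
t_e = 0.707 × 0.25 = 0.1767 in; A_we = 0.1767 × 12 = 2.121 in².
Directional factor: 1.0 + 0.5 sin^1.5(90°) = 1.5.
F_nw = 0.6 × 100 × 1.5 = 90 ksi.
R_n/Ω = (90 × 2.121) / 2.0 = 95.44 kip.

R_n/Ω ≈ 95.4 kip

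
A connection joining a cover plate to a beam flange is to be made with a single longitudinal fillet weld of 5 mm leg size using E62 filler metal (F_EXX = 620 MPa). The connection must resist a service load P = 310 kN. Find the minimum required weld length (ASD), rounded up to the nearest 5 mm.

L = 475 mm

Throat t_e = 0.707 × 5 = 3.535 mm.
r_n/Ω = (0.6 × 620 × 3.535) / 2.0 = 657.5 N/mm = 0.6575 kN/mm.
L_req = P / (r_n/Ω) = 310 / 0.6575 = 471.5 mm total.
Round up → use L = 475 mm.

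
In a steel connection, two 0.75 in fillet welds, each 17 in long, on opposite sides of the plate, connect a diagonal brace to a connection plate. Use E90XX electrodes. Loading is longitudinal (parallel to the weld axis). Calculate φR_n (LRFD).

φR_n ≈ 730 kips

E90XX → F_EXX = 90 ksi.
Effective throat t_e = 0.707 × 0.75 = 0.5302 in.
Total length L = 34 in; A_we = 0.5302 × 34 = 18.03 in².
F_nw = 0.6 F_EXX = 0.6 × 90 = 54 ksi.
φR_n = 0.75 × 54 × 18.03 = 730.2 kips.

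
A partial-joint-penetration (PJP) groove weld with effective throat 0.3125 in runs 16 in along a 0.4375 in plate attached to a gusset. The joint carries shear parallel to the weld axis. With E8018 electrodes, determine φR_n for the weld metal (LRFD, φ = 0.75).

E80XX → F_EXX = 80 ksi.
Effective throat (given) t_e = 0.3125 in.
A_we = 0.3125 × 16 = 5 in².
F_nw = 0.6 F_EXX = 48 ksi.
φR_n = 0.75 × 48 × 5 = 180 kip.

φR_n ≈ 180 kip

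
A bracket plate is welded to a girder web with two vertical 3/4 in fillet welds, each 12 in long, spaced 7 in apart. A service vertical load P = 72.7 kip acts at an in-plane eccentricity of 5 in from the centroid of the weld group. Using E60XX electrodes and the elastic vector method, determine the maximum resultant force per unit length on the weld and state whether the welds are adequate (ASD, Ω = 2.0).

E60XX → F_EXX = 60 ksi.
Total weld length L_w = 24 in. Treat welds as unit-width lines.
Polar moment about centroid: J = 2[d³/12 + d(b/2)²] = 2[12³/12 + 12×3.5²] = 582 in³.
Direct shear f_v = P/L_w = 72.7 / 24 = 3.029 kip/in (vertical).
Torsion M = P·e = 72.7 × 5 = 363.5 kip·in.
Critical point at (x, y) = (3.5, 6) from centroid. f_tx = M·y/J = 3.747 kip/in; f_ty = M·x/J = 2.186 kip/in.
Resultant f_max = √[f_tx² + (f_v + f_ty)²] = √[3.747² + (3.029 + 2.186)²] = 6.422 kip/in.
Capacity per unit length: r_n/Ω = (1/2.0) × 0.6 × 60 × (0.707 × 0.75) = 9.544 kip/in.
6.422 ≤ 9.544 → adequate.

f_max ≈ 6.42 kip/in; adequate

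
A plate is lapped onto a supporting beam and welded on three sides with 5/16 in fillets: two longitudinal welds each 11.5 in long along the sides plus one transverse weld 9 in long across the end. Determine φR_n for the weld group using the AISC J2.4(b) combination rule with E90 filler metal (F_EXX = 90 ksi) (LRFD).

φR_n ≈ 296 kip

t_e = 0.707 × 0.3125 = 0.2209 in.
R_nwl = 0.6 × 90 × 0.2209 × 23 = 274.4 kip (longitudinal, 2 welds).
R_nwt = 0.6 × 90 × 0.2209 × 9 = 107.4 kip (transverse, base value).
(i) R_nwl + R_nwt = 381.8 kip; (ii) 0.85 R_nwl + 1.5 R_nwt = 394.3 kip.
R_n = max = 394.3 kip [governs: (ii)]; φR_n = 295.7 kip.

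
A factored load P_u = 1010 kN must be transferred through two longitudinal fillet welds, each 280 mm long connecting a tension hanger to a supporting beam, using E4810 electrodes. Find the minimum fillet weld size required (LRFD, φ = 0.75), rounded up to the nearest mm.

w = 12 mm

E48XX → F_EXX = 480 MPa.
Total weld length L = 560 mm.
Required throat t_e = P_u / (φ × 0.6 F_EXX × L) = 1010 / (0.75 × 0.6 × 480 × 560 × 10⁻³) = 8.35 mm.
Required leg w = t_e / 0.707 = 11.81 mm → use 12 mm.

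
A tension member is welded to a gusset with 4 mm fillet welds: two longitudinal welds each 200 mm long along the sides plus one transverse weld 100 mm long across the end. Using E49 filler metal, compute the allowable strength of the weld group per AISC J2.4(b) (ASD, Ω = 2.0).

E49XX → F_EXX = 490 MPa.
t_e = 0.707 × 4 = 2.828 mm.
R_nwl = 0.6 × 490 × 2.828 × 400 × 10⁻³ = 332.6 kN (longitudinal, 2 welds).
R_nwt = 0.6 × 490 × 2.828 × 100 × 10⁻³ = 83.14 kN (transverse, base value).
(i) R_nwl + R_nwt = 415.7 kN; (ii) 0.85 R_nwl + 1.5 R_nwt = 407.4 kN.
R_n = max = 415.7 kN [governs: (i)]; R_n/Ω = 207.9 kN.

R_n/Ω ≈ 208 kN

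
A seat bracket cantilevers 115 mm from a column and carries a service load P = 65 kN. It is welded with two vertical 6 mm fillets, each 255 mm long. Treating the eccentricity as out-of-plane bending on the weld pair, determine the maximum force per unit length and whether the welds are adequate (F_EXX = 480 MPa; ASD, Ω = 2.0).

f_max ≈ 368 N/mm; adequate

L_w = 2 × 255 = 510 mm; section modulus (unit throat) S = 2 × L²/6 = 21680 mm².
Direct shear f_v = P/L_w = 65×10³/510 = 127.5 N/mm.
Moment M = P × e = 65×10³ × 115 = 7475000 N·mm; bending f_b = M/S = 344.9 N/mm.
f_max = √(f_v² + f_b²) = √(127.5² + 344.9²) = 367.7 N/mm.
r_n/Ω = (1/2.0) × 0.6 × 480 × (0.707 × 6) = 610.8 N/mm → adequate.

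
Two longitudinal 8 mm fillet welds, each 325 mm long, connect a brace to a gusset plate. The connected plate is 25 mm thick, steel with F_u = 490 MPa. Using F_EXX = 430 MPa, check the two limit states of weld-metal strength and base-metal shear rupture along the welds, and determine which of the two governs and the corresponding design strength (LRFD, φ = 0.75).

t_e = 0.707 × 8 = 5.656 mm; L = 650 mm.
Weld metal: φR_n = 0.75 × 0.6 × 430 × 5.656 × 650 × 10⁻³ = 711.4 kN.
Base metal (shear rupture): φR_n = 0.75 × 0.6 × 490 × 25 × 650 × 10⁻³ = 3583 kN.
Governing: weld metal.

φR_n ≈ 711 kN (weld metal governs)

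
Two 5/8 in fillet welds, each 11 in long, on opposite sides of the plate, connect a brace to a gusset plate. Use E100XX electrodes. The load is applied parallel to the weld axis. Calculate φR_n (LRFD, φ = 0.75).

φR_n ≈ 437 kip

E100XX → F_EXX = 100 ksi.
Effective throat t_e = 0.707 × 0.625 = 0.4419 in.
Total length L = 22 in; A_we = 0.4419 × 22 = 9.721 in².
F_nw = 0.6 F_EXX = 0.6 × 100 = 60 ksi.
φR_n = 0.75 × 60 × 9.721 = 437.5 kip.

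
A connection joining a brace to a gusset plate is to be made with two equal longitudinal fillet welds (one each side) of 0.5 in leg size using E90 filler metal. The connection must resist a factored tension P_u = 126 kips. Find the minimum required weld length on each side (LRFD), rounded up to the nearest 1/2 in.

E90XX → F_EXX = 90 ksi.
Throat t_e = 0.707 × 0.5 = 0.3535 in.
φr_n = 0.75 × 0.6 × 90 × 0.3535 = 14.32 kips/in.
L_req = P_u / φr_n = 126 / 14.32 = 8.801 in total.
Per side: 8.801 / 2 = 4.4 in.
Round up → use L = 4.5 in on each side.

L = 4.5 in on each side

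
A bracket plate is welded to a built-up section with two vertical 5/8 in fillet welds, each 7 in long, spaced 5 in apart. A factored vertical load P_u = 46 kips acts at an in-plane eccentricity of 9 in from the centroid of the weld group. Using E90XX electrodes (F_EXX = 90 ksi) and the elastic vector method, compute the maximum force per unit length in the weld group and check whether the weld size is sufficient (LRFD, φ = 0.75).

f_max ≈ 14.5 kip/in; adequate

Total weld length L_w = 14 in. Treat welds as unit-width lines.
Polar moment about centroid: J = 2[d³/12 + d(b/2)²] = 2[7³/12 + 7×2.5²] = 144.7 in³.
Direct shear f_v = P/L_w = 46 / 14 = 3.286 kip/in (vertical).
Torsion M = P·e = 46 × 9 = 414 kip·in.
Critical point at (x, y) = (2.5, 3.5) from centroid. f_tx = M·y/J = 10.02 kip/in; f_ty = M·x/J = 7.154 kip/in.
Resultant f_max = √[f_tx² + (f_v + f_ty)²] = √[10.02² + (3.286 + 7.154)²] = 14.47 kip/in.
Capacity per unit length: φr_n = 0.75 × 0.6 × 90 × (0.707 × 0.625) = 17.9 kip/in.
14.47 ≤ 17.9 → adequate.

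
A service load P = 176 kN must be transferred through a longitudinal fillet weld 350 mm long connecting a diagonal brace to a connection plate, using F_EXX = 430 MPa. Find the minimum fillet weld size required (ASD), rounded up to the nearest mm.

w = 6 mm

Total weld length L = 350 mm.
Required throat t_e = P × Ω / (0.6 F_EXX × L) = 176 × 2.0 / (0.6 × 430 × 350 × 10⁻³) = 3.898 mm.
Required leg w = t_e / 0.707 = 5.514 mm → use 6 mm.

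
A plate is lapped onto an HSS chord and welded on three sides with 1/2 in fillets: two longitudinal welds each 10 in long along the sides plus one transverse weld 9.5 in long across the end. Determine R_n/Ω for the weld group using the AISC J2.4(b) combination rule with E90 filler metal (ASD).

E90XX → F_EXX = 90 ksi.
t_e = 0.707 × 0.5 = 0.3535 in.
R_nwl = 0.6 × 90 × 0.3535 × 20 = 381.8 kips (longitudinal, 2 welds).
R_nwt = 0.6 × 90 × 0.3535 × 9.5 = 181.3 kips (transverse, base value).
(i) R_nwl + R_nwt = 563.1 kips; (ii) 0.85 R_nwl + 1.5 R_nwt = 596.5 kips.
R_n = max = 596.5 kips [governs: (ii)]; R_n/Ω = 298.3 kips.

R_n/Ω ≈ 298 kips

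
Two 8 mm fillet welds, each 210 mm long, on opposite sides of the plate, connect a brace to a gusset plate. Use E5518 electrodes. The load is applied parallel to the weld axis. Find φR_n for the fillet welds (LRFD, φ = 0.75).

E55XX → F_EXX = 550 MPa.
Effective throat t_e = 0.707 × 8 = 5.656 mm.
Total length L = 420 mm; A_we = 5.656 × 420 = 2376 mm².
F_nw = 0.6 F_EXX = 0.6 × 550 = 330 MPa.
φR_n = 0.75 × 330 × 2376 × 10⁻³ = 587.9 kN.

φR_n ≈ 588 kN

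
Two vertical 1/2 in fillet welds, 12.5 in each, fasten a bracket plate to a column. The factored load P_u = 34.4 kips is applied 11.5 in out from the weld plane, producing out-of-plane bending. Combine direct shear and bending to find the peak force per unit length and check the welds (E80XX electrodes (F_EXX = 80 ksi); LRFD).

f_max ≈ 7.72 kip/in; adequate

L_w = 2 × 12.5 = 25 in; section modulus (unit throat) S = 2 × L²/6 = 52.08 in².
Direct shear f_v = P/L_w = 34.4/25 = 1.376 kip/in.
Moment M = P × e = 34.4 × 11.5 = 395.6 kip·in; bending f_b = M/S = 7.596 kip/in.
f_max = √(f_v² + f_b²) = √(1.376² + 7.596²) = 7.719 kip/in.
φr_n = 0.75 × 0.6 × 80 × (0.707 × 0.5) = 12.73 kip/in → adequate.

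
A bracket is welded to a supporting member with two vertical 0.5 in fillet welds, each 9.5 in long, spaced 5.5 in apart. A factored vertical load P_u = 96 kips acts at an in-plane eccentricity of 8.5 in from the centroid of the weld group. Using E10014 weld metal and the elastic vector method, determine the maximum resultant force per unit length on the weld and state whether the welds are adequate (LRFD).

f_max ≈ 18.7 kip/in; NOT adequate

E100XX → F_EXX = 100 ksi.
Total weld length L_w = 19 in. Treat welds as unit-width lines.
Polar moment about centroid: J = 2[d³/12 + d(b/2)²] = 2[9.5³/12 + 9.5×2.75²] = 286.6 in³.
Direct shear f_v = P/L_w = 96 / 19 = 5.053 kip/in (vertical).
Torsion M = P·e = 96 × 8.5 = 816 kip·in.
Critical point at (x, y) = (2.75, 4.75) from centroid. f_tx = M·y/J = 13.52 kip/in; f_ty = M·x/J = 7.83 kip/in.
Resultant f_max = √[f_tx² + (f_v + f_ty)²] = √[13.52² + (5.053 + 7.83)²] = 18.68 kip/in.
Capacity per unit length: φr_n = 0.75 × 0.6 × 100 × (0.707 × 0.5) = 15.91 kip/in.
18.68 > 15.91 → NOT adequate.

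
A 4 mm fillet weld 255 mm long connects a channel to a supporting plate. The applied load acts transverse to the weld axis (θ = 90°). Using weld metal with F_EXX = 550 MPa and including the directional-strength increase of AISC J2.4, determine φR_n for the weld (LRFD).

t_e = 0.707 × 4 = 2.828 mm; A_we = 2.828 × 255 = 721.1 mm².
Directional factor: 1.0 + 0.5 sin^1.5(90°) = 1.5.
F_nw = 0.6 × 550 × 1.5 = 495 MPa.
φR_n = 0.75 × 495 × 721.1 × 10⁻³ = 267.7 kN.

φR_n ≈ 268 kN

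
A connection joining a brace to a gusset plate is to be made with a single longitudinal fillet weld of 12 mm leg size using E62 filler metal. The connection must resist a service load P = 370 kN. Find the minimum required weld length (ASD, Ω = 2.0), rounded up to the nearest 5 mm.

E62XX → F_EXX = 620 MPa.
Throat t_e = 0.707 × 12 = 8.484 mm.
r_n/Ω = (0.6 × 620 × 8.484) / 2.0 = 1578 N/mm = 1.578 kN/mm.
L_req = P / (r_n/Ω) = 370 / 1.578 = 234.5 mm total.
Round up → use L = 235 mm.

L = 235 mm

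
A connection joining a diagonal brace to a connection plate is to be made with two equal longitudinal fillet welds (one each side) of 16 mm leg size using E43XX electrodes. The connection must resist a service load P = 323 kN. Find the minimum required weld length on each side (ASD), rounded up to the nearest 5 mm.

L = 115 mm on each side

E43XX → F_EXX = 430 MPa.
Throat t_e = 0.707 × 16 = 11.31 mm.
r_n/Ω = (0.6 × 430 × 11.31) / 2.0 = 1459 N/mm = 1.459 kN/mm.
L_req = P / (r_n/Ω) = 323 / 1.459 = 221.3 mm total.
Per side: 221.3 / 2 = 110.7 mm.
Round up → use L = 115 mm on each side.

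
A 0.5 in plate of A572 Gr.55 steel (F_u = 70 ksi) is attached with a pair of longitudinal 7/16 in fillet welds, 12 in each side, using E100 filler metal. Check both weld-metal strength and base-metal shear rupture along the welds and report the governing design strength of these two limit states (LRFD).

φR_n ≈ 334 kips (weld metal governs)

E100XX → F_EXX = 100 ksi.
t_e = 0.707 × 0.4375 = 0.3093 in; L = 24 in.
Weld metal: φR_n = 0.75 × 0.6 × 100 × 0.3093 × 24 = 334.1 kips.
Base metal (shear rupture): φR_n = 0.75 × 0.6 × 70 × 0.5 × 24 = 378 kips.
Governing: weld metal.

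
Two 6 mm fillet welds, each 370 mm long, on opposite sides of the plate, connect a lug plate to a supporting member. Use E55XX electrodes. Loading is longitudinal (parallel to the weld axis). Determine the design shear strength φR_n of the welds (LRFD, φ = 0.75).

φR_n ≈ 777 kN

E55XX → F_EXX = 550 MPa.
Effective throat t_e = 0.707 × 6 = 4.242 mm.
Total length L = 740 mm; A_we = 4.242 × 740 = 3139 mm².
F_nw = 0.6 F_EXX = 0.6 × 550 = 330 MPa.
φR_n = 0.75 × 330 × 3139 × 10⁻³ = 776.9 kN.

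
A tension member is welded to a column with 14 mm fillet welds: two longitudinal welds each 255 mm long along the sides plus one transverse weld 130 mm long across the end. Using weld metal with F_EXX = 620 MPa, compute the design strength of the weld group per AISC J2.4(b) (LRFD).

φR_n ≈ 1770 kN

t_e = 0.707 × 14 = 9.898 mm.
R_nwl = 0.6 × 620 × 9.898 × 510 × 10⁻³ = 1878 kN (longitudinal, 2 welds).
R_nwt = 0.6 × 620 × 9.898 × 130 × 10⁻³ = 478.7 kN (transverse, base value).
(i) R_nwl + R_nwt = 2357 kN; (ii) 0.85 R_nwl + 1.5 R_nwt = 2314 kN.
R_n = max = 2357 kN [governs: (i)]; φR_n = 1767 kN.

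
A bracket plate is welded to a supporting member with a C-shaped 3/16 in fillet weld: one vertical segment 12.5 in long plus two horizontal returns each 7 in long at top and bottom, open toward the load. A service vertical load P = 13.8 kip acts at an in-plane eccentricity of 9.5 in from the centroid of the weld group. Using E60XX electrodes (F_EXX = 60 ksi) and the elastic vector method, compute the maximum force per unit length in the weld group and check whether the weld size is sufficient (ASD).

f_max ≈ 1.63 kip/in; adequate

Total weld length L_w = 26.5 in. Treat welds as unit-width lines.
Centroid: x̄ = 2×7×3.5 / 26.5 = 1.849 in from the vertical weld.
Polar moment about centroid: J = I_x + I_y = [12.5³/12 + 2×7×6.25²] + [12.5×1.849² + 2(7³/12 + 7×1.651²)] = 847.7 in³.
Direct shear f_v = P/L_w = 13.8 / 26.5 = 0.5208 kip/in (vertical).
Torsion M = P·e = 13.8 × 9.5 = 131.1 kip·in.
Critical point at (x, y) = (5.151, 6.25) from centroid. f_tx = M·y/J = 0.9666 kip/in; f_ty = M·x/J = 0.7966 kip/in.
Resultant f_max = √[f_tx² + (f_v + f_ty)²] = √[0.9666² + (0.5208 + 0.7966)²] = 1.634 kip/in.
Capacity per unit length: r_n/Ω = (1/2.0) × 0.6 × 60 × (0.707 × 0.1875) = 2.386 kip/in.
1.634 ≤ 2.386 → adequate.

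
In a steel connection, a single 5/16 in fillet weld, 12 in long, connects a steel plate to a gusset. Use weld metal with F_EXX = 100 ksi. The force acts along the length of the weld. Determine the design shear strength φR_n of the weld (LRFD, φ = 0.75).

Effective throat t_e = 0.707 × 0.3125 = 0.2209 in.
Total length L = 12 in; A_we = 0.2209 × 12 = 2.651 in².
F_nw = 0.6 F_EXX = 0.6 × 100 = 60 ksi.
φR_n = 0.75 × 60 × 2.651 = 119.3 kip.

φR_n ≈ 119 kip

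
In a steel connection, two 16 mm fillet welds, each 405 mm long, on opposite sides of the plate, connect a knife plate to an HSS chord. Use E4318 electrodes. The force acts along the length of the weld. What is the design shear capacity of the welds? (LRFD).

E43XX → F_EXX = 430 MPa.
Effective throat t_e = 0.707 × 16 = 11.31 mm.
Total length L = 810 mm; A_we = 11.31 × 810 = 9163 mm².
F_nw = 0.6 F_EXX = 0.6 × 430 = 258 MPa.
φR_n = 0.75 × 258 × 9163 × 10⁻³ = 1773 kN.

φR_n ≈ 1770 kN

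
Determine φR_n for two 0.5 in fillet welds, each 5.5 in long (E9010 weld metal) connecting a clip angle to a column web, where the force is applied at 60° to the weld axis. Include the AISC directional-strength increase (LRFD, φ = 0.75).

E90XX → F_EXX = 90 ksi.
t_e = 0.707 × 0.5 = 0.3535 in; A_we = 0.3535 × 11 = 3.888 in².
Directional factor: 1.0 + 0.5 sin^1.5(60°) = 1.403.
F_nw = 0.6 × 90 × 1.403 = 75.76 ksi.
φR_n = 0.75 × 75.76 × 3.888 = 220.9 kips.

φR_n ≈ 221 kips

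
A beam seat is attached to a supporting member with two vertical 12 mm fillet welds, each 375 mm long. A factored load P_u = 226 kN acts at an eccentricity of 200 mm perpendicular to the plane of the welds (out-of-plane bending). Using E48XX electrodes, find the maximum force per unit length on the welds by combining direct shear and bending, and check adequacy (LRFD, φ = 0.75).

f_max ≈ 1010 N/mm; adequate

E48XX → F_EXX = 480 MPa.
L_w = 2 × 375 = 750 mm; section modulus (unit throat) S = 2 × L²/6 = 46880 mm².
Direct shear f_v = P/L_w = 226×10³/750 = 301.3 N/mm.
Moment M = P × e = 226×10³ × 200 = 45200000 N·mm; bending f_b = M/S = 964.3 N/mm.
f_max = √(f_v² + f_b²) = √(301.3² + 964.3²) = 1010 N/mm.
φr_n = 0.75 × 0.6 × 480 × (0.707 × 12) = 1833 N/mm → adequate.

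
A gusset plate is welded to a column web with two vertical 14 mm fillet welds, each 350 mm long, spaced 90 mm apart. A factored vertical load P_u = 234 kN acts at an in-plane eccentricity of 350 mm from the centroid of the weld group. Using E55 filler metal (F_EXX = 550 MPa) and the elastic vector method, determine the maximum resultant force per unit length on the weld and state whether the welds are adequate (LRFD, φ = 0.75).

Total weld length L_w = 700 mm. Treat welds as unit-width lines.
Polar moment about centroid: J = 2[d³/12 + d(b/2)²] = 2[350³/12 + 350×45²] = 8563000 mm³.
Direct shear f_v = P/L_w = 234×10³ / 700 = 334.3 N/mm (vertical).
Torsion M = P·e = 234×10³ × 350 = 81900000 N·mm.
Critical point at (x, y) = (45, 175) from centroid. f_tx = M·y/J = 1674 N/mm; f_ty = M·x/J = 430.4 N/mm.
Resultant f_max = √[f_tx² + (f_v + f_ty)²] = √[1674² + (334.3 + 430.4)²] = 1840 N/mm.
Capacity per unit length: φr_n = 0.75 × 0.6 × 550 × (0.707 × 14) = 2450 N/mm.
1840 ≤ 2450 → adequate.

f_max ≈ 1840 N/mm; adequate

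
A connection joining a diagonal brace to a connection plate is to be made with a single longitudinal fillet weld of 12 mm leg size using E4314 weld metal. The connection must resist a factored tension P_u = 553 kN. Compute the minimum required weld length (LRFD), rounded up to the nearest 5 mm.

L = 340 mm

E43XX → F_EXX = 430 MPa.
Throat t_e = 0.707 × 12 = 8.484 mm.
φr_n = 0.75 × 0.6 × 430 × 8.484 × 10⁻³ = 1.642 kN/mm.
L_req = P_u / φr_n = 553 / 1.642 = 336.9 mm total.
Round up → use L = 340 mm.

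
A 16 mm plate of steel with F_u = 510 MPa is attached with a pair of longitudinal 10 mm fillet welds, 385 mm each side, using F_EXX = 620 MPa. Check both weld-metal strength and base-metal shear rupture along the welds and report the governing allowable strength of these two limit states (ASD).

t_e = 0.707 × 10 = 7.07 mm; L = 770 mm.
Weld metal: R_n/Ω = (1/2.0) × 0.6 × 620 × 7.07 × 770 × 10⁻³ = 1013 kN.
Base metal (shear rupture): R_n/Ω = (1/2.0) × 0.6 × 510 × 16 × 770 × 10⁻³ = 1885 kN.
Governing: weld metal.

R_n/Ω ≈ 1010 kN (weld metal governs)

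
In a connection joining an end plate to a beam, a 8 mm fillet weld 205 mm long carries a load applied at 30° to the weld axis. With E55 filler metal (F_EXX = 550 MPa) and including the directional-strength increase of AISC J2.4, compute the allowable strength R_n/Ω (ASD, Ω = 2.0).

t_e = 0.707 × 8 = 5.656 mm; A_we = 5.656 × 205 = 1159 mm².
Directional factor: 1.0 + 0.5 sin^1.5(30°) = 1.177.
F_nw = 0.6 × 550 × 1.177 = 388.3 MPa.
R_n/Ω = (388.3 × 1159) / 2.0 × 10⁻³ = 225.1 kN.

R_n/Ω ≈ 225 kN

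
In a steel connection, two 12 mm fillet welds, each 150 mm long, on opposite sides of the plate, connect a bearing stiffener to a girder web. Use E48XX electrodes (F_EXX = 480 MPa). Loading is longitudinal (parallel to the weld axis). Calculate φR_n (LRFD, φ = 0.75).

Effective throat t_e = 0.707 × 12 = 8.484 mm.
Total length L = 300 mm; A_we = 8.484 × 300 = 2545 mm².
F_nw = 0.6 F_EXX = 0.6 × 480 = 288 MPa.
φR_n = 0.75 × 288 × 2545 × 10⁻³ = 549.8 kN.

φR_n ≈ 550 kN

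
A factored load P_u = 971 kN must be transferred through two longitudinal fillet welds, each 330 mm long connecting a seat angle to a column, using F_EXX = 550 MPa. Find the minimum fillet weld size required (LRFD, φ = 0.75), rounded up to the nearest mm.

w = 9 mm

Total weld length L = 660 mm.
Required throat t_e = P_u / (φ × 0.6 F_EXX × L) = 971 / (0.75 × 0.6 × 550 × 660 × 10⁻³) = 5.944 mm.
Required leg w = t_e / 0.707 = 8.408 mm → use 9 mm.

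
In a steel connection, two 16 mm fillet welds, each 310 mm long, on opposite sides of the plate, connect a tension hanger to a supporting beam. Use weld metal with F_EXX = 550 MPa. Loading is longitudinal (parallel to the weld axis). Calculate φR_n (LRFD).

φR_n ≈ 1740 kN

Effective throat t_e = 0.707 × 16 = 11.31 mm.
Total length L = 620 mm; A_we = 11.31 × 620 = 7013 mm².
F_nw = 0.6 F_EXX = 0.6 × 550 = 330 MPa.
φR_n = 0.75 × 330 × 7013 × 10⁻³ = 1736 kN.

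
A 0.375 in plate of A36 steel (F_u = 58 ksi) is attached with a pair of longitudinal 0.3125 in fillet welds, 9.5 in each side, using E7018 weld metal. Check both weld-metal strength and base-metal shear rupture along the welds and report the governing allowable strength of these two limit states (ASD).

E70XX → F_EXX = 70 ksi.
t_e = 0.707 × 0.3125 = 0.2209 in; L = 19 in.
Weld metal: R_n/Ω = (1/2.0) × 0.6 × 70 × 0.2209 × 19 = 88.15 kip.
Base metal (shear rupture): R_n/Ω = (1/2.0) × 0.6 × 58 × 0.375 × 19 = 124 kip.
Governing: weld metal.

R_n/Ω ≈ 88.2 kip (weld metal governs)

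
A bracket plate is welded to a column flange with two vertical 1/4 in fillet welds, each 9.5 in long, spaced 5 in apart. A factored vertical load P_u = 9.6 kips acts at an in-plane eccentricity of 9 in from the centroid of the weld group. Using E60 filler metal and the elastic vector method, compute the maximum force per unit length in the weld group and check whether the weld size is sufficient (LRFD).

f_max ≈ 2.06 kip/in; adequate

E60XX → F_EXX = 60 ksi.
Total weld length L_w = 19 in. Treat welds as unit-width lines.
Polar moment about centroid: J = 2[d³/12 + d(b/2)²] = 2[9.5³/12 + 9.5×2.5²] = 261.6 in³.
Direct shear f_v = P/L_w = 9.6 / 19 = 0.5053 kip/in (vertical).
Torsion M = P·e = 9.6 × 9 = 86.4 kip·in.
Critical point at (x, y) = (2.5, 4.75) from centroid. f_tx = M·y/J = 1.569 kip/in; f_ty = M·x/J = 0.8255 kip/in.
Resultant f_max = √[f_tx² + (f_v + f_ty)²] = √[1.569² + (0.5053 + 0.8255)²] = 2.057 kip/in.
Capacity per unit length: φr_n = 0.75 × 0.6 × 60 × (0.707 × 0.25) = 4.772 kip/in.
2.057 ≤ 4.772 → adequate.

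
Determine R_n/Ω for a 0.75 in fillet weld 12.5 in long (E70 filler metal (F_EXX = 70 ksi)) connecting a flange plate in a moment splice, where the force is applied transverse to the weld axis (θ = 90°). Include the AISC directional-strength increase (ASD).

R_n/Ω ≈ 209 kip

t_e = 0.707 × 0.75 = 0.5302 in; A_we = 0.5302 × 12.5 = 6.628 in².
Directional factor: 1.0 + 0.5 sin^1.5(90°) = 1.5.
F_nw = 0.6 × 70 × 1.5 = 63 ksi.
R_n/Ω = (63 × 6.628) / 2.0 = 208.8 kip.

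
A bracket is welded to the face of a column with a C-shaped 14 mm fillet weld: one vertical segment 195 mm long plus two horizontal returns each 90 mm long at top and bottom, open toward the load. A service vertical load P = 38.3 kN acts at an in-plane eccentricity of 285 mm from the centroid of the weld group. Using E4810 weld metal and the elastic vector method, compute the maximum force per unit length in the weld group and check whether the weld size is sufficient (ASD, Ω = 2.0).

f_max ≈ 557 N/mm; adequate

E48XX → F_EXX = 480 MPa.
Total weld length L_w = 375 mm. Treat welds as unit-width lines.
Centroid: x̄ = 2×90×45 / 375 = 21.6 mm from the vertical weld.
Polar moment about centroid: J = I_x + I_y = [195³/12 + 2×90×97.5²] + [195×21.6² + 2(90³/12 + 90×23.4²)] = 2640000 mm³.
Direct shear f_v = P/L_w = 38.3×10³ / 375 = 102.1 N/mm (vertical).
Torsion M = P·e = 38.3×10³ × 285 = 10916000 N·mm.
Critical point at (x, y) = (68.4, 97.5) from centroid. f_tx = M·y/J = 403.1 N/mm; f_ty = M·x/J = 282.8 N/mm.
Resultant f_max = √[f_tx² + (f_v + f_ty)²] = √[403.1² + (102.1 + 282.8)²] = 557.4 N/mm.
Capacity per unit length: r_n/Ω = (1/2.0) × 0.6 × 480 × (0.707 × 14) = 1425 N/mm.
557.4 ≤ 1425 → adequate.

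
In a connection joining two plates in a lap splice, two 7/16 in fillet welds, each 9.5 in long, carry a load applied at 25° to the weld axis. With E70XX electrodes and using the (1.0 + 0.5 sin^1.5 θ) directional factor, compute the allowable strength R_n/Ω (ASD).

E70XX → F_EXX = 70 ksi.
t_e = 0.707 × 0.4375 = 0.3093 in; A_we = 0.3093 × 19 = 5.877 in².
Directional factor: 1.0 + 0.5 sin^1.5(25°) = 1.137.
F_nw = 0.6 × 70 × 1.137 = 47.77 ksi.
R_n/Ω = (47.77 × 5.877) / 2.0 = 140.4 kips.

R_n/Ω ≈ 140 kips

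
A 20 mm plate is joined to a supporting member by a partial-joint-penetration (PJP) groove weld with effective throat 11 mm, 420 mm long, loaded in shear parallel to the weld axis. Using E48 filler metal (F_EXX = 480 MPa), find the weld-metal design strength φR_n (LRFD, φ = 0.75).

φR_n ≈ 998 kN

Effective throat (given) t_e = 11 mm.
A_we = 11 × 420 = 4620 mm².
F_nw = 0.6 F_EXX = 288 MPa.
φR_n = 0.75 × 288 × 4620 × 10⁻³ = 997.9 kN.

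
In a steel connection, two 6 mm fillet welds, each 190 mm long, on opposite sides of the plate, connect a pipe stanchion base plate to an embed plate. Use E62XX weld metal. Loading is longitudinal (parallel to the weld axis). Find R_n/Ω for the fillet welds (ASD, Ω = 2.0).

R_n/Ω ≈ 300 kN

E62XX → F_EXX = 620 MPa.
Effective throat t_e = 0.707 × 6 = 4.242 mm.
Total length L = 380 mm; A_we = 4.242 × 380 = 1612 mm².
F_nw = 0.6 F_EXX = 0.6 × 620 = 372 MPa.
R_n = 372 × 1612 × 10⁻³ = 599.6 kN; R_n/Ω = 599.6/2.0 = 299.8 kN.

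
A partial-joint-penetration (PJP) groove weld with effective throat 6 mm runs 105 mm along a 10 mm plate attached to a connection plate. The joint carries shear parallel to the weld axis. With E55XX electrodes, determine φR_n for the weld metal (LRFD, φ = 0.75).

E55XX → F_EXX = 550 MPa.
Effective throat (given) t_e = 6 mm.
A_we = 6 × 105 = 630 mm².
F_nw = 0.6 F_EXX = 330 MPa.
φR_n = 0.75 × 330 × 630 × 10⁻³ = 155.9 kN.

φR_n ≈ 156 kN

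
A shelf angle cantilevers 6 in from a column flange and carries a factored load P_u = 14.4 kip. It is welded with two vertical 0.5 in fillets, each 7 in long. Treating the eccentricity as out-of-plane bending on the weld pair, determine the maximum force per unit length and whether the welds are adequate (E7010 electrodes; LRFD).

f_max ≈ 5.39 kip/in; adequate

E70XX → F_EXX = 70 ksi.
L_w = 2 × 7 = 14 in; section modulus (unit throat) S = 2 × L²/6 = 16.33 in².
Direct shear f_v = P/L_w = 14.4/14 = 1.029 kip/in.
Moment M = P × e = 14.4 × 6 = 86.4 kip·in; bending f_b = M/S = 5.29 kip/in.
f_max = √(f_v² + f_b²) = √(1.029² + 5.29²) = 5.389 kip/in.
φr_n = 0.75 × 0.6 × 70 × (0.707 × 0.5) = 11.14 kip/in → adequate.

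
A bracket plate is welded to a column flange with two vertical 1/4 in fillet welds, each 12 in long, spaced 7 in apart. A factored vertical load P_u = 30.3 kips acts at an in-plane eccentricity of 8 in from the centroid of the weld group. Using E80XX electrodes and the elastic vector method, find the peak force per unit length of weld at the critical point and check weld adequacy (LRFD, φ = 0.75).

f_max ≈ 3.69 kip/in; adequate

E80XX → F_EXX = 80 ksi.
Total weld length L_w = 24 in. Treat welds as unit-width lines.
Polar moment about centroid: J = 2[d³/12 + d(b/2)²] = 2[12³/12 + 12×3.5²] = 582 in³.
Direct shear f_v = P/L_w = 30.3 / 24 = 1.262 kip/in (vertical).
Torsion M = P·e = 30.3 × 8 = 242.4 kip·in.
Critical point at (x, y) = (3.5, 6) from centroid. f_tx = M·y/J = 2.499 kip/in; f_ty = M·x/J = 1.458 kip/in.
Resultant f_max = √[f_tx² + (f_v + f_ty)²] = √[2.499² + (1.262 + 1.458)²] = 3.694 kip/in.
Capacity per unit length: φr_n = 0.75 × 0.6 × 80 × (0.707 × 0.25) = 6.363 kip/in.
3.694 ≤ 6.363 → adequate.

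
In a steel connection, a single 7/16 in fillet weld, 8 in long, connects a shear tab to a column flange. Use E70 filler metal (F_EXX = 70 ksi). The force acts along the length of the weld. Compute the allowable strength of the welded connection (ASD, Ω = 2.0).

R_n/Ω ≈ 52 kip

Effective throat t_e = 0.707 × 0.4375 = 0.3093 in.
Total length L = 8 in; A_we = 0.3093 × 8 = 2.474 in².
F_nw = 0.6 F_EXX = 0.6 × 70 = 42 ksi.
R_n = 42 × 2.474 = 103.9 kip; R_n/Ω = 103.9/2.0 = 51.96 kip.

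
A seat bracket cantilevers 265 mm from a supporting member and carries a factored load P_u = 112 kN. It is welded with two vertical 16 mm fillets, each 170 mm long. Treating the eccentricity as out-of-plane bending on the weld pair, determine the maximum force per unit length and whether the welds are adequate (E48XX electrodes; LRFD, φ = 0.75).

E48XX → F_EXX = 480 MPa.
L_w = 2 × 170 = 340 mm; section modulus (unit throat) S = 2 × L²/6 = 9633 mm².
Direct shear f_v = P/L_w = 112×10³/340 = 329.4 N/mm.
Moment M = P × e = 112×10³ × 265 = 29680000 N·mm; bending f_b = M/S = 3081 N/mm.
f_max = √(f_v² + f_b²) = √(329.4² + 3081²) = 3099 N/mm.
φr_n = 0.75 × 0.6 × 480 × (0.707 × 16) = 2443 N/mm → NOT adequate.

f_max ≈ 3100 N/mm; NOT adequate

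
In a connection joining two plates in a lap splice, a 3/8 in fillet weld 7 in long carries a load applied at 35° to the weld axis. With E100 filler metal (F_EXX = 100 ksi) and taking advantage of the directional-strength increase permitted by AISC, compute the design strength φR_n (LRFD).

t_e = 0.707 × 0.375 = 0.2651 in; A_we = 0.2651 × 7 = 1.856 in².
Directional factor: 1.0 + 0.5 sin^1.5(35°) = 1.217.
F_nw = 0.6 × 100 × 1.217 = 73.03 ksi.
φR_n = 0.75 × 73.03 × 1.856 = 101.7 kips.

φR_n ≈ 102 kips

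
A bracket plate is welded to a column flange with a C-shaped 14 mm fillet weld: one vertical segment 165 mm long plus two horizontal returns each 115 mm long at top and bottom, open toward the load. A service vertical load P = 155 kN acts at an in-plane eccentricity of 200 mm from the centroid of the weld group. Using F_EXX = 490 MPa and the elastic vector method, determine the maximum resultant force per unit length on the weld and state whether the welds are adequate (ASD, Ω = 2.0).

Total weld length L_w = 395 mm. Treat welds as unit-width lines.
Centroid: x̄ = 2×115×57.5 / 395 = 33.48 mm from the vertical weld.
Polar moment about centroid: J = I_x + I_y = [165³/12 + 2×115×82.5²] + [165×33.48² + 2(115³/12 + 115×24.02²)] = 2511000 mm³.
Direct shear f_v = P/L_w = 155×10³ / 395 = 392.4 N/mm (vertical).
Torsion M = P·e = 155×10³ × 200 = 31000000 N·mm.
Critical point at (x, y) = (81.52, 82.5) from centroid. f_tx = M·y/J = 1019 N/mm; f_ty = M·x/J = 1006 N/mm.
Resultant f_max = √[f_tx² + (f_v + f_ty)²] = √[1019² + (392.4 + 1006)²] = 1730 N/mm.
Capacity per unit length: r_n/Ω = (1/2.0) × 0.6 × 490 × (0.707 × 14) = 1455 N/mm.
1730 > 1455 → NOT adequate.

f_max ≈ 1730 N/mm; NOT adequate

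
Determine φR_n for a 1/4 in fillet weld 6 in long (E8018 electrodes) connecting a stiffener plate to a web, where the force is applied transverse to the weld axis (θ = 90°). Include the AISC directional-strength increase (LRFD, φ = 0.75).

φR_n ≈ 57.3 kip

E80XX → F_EXX = 80 ksi.
t_e = 0.707 × 0.25 = 0.1767 in; A_we = 0.1767 × 6 = 1.06 in².
Directional factor: 1.0 + 0.5 sin^1.5(90°) = 1.5.
F_nw = 0.6 × 80 × 1.5 = 72 ksi.
φR_n = 0.75 × 72 × 1.06 = 57.27 kip.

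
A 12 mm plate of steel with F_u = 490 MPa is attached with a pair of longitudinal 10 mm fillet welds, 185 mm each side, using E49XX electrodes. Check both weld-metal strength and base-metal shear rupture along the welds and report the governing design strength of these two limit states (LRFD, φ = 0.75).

E49XX → F_EXX = 490 MPa.
t_e = 0.707 × 10 = 7.07 mm; L = 370 mm.
Weld metal: φR_n = 0.75 × 0.6 × 490 × 7.07 × 370 × 10⁻³ = 576.8 kN.
Base metal (shear rupture): φR_n = 0.75 × 0.6 × 490 × 12 × 370 × 10⁻³ = 979 kN.
Governing: weld metal.

φR_n ≈ 577 kN (weld metal governs)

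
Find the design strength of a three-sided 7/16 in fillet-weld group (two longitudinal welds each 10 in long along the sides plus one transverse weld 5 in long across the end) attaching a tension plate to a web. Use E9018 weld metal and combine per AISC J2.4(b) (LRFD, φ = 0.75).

E90XX → F_EXX = 90 ksi.
t_e = 0.707 × 0.4375 = 0.3093 in.
R_nwl = 0.6 × 90 × 0.3093 × 20 = 334.1 kips (longitudinal, 2 welds).
R_nwt = 0.6 × 90 × 0.3093 × 5 = 83.51 kips (transverse, base value).
(i) R_nwl + R_nwt = 417.6 kips; (ii) 0.85 R_nwl + 1.5 R_nwt = 409.2 kips.
R_n = max = 417.6 kips [governs: (i)]; φR_n = 313.2 kips.

φR_n ≈ 313 kips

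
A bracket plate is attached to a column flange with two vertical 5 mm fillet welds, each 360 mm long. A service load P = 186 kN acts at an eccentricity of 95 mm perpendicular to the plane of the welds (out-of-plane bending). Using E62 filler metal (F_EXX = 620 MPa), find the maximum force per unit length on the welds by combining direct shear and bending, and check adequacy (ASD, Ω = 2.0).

L_w = 2 × 360 = 720 mm; section modulus (unit throat) S = 2 × L²/6 = 43200 mm².
Direct shear f_v = P/L_w = 186×10³/720 = 258.3 N/mm.
Moment M = P × e = 186×10³ × 95 = 17670000 N·mm; bending f_b = M/S = 409 N/mm.
f_max = √(f_v² + f_b²) = √(258.3² + 409²) = 483.8 N/mm.
r_n/Ω = (1/2.0) × 0.6 × 620 × (0.707 × 5) = 657.5 N/mm → adequate.

f_max ≈ 484 N/mm; adequate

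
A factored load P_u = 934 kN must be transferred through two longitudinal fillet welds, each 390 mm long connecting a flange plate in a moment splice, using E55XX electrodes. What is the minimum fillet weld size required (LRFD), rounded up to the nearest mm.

w = 7 mm

E55XX → F_EXX = 550 MPa.
Total weld length L = 780 mm.
Required throat t_e = P_u / (φ × 0.6 F_EXX × L) = 934 / (0.75 × 0.6 × 550 × 780 × 10⁻³) = 4.838 mm.
Required leg w = t_e / 0.707 = 6.843 mm → use 7 mm.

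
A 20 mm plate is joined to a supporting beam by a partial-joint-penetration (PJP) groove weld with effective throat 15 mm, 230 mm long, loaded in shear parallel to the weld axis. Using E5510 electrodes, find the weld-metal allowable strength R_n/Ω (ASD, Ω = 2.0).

R_n/Ω ≈ 569 kN

E55XX → F_EXX = 550 MPa.
Effective throat (given) t_e = 15 mm.
A_we = 15 × 230 = 3450 mm².
F_nw = 0.6 F_EXX = 330 MPa.
R_n/Ω = (330 × 3450) / 2.0 × 10⁻³ = 569.2 kN.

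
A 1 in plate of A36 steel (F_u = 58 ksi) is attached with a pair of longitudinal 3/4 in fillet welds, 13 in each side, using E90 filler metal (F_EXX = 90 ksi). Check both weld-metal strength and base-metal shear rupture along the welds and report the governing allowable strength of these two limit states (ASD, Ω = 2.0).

R_n/Ω ≈ 372 kip (weld metal governs)

t_e = 0.707 × 0.75 = 0.5302 in; L = 26 in.
Weld metal: R_n/Ω = (1/2.0) × 0.6 × 90 × 0.5302 × 26 = 372.2 kip.
Base metal (shear rupture): R_n/Ω = (1/2.0) × 0.6 × 58 × 1 × 26 = 452.4 kip.
Governing: weld metal.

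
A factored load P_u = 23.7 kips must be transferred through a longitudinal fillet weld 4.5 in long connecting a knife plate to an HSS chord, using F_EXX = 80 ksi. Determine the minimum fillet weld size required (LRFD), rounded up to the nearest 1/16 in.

Total weld length L = 4.5 in.
Required throat t_e = P_u / (φ × 0.6 F_EXX × L) = 23.7 / (0.75 × 0.6 × 80 × 4.5) = 0.1463 in.
Required leg w = t_e / 0.707 = 0.2069 in → use 1/4 in.

w = 1/4 in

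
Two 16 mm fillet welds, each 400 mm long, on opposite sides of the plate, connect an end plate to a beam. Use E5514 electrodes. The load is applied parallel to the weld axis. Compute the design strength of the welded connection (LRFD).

φR_n ≈ 2240 kN

E55XX → F_EXX = 550 MPa.
Effective throat t_e = 0.707 × 16 = 11.31 mm.
Total length L = 800 mm; A_we = 11.31 × 800 = 9050 mm².
F_nw = 0.6 F_EXX = 0.6 × 550 = 330 MPa.
φR_n = 0.75 × 330 × 9050 × 10⁻³ = 2240 kN.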